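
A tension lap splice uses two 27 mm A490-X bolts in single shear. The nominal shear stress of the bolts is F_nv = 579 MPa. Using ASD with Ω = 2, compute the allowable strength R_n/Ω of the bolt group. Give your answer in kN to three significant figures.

A_b = π × 27² / 4 = 572.6 mm².
R_n = F_nv · A_b · n · n_s = 579 × 572.6 × 2 × 1 / 1000 = 663 kN.
Allowable strength R_n/Ω = 663 / 2 = 332 kN.

332 kN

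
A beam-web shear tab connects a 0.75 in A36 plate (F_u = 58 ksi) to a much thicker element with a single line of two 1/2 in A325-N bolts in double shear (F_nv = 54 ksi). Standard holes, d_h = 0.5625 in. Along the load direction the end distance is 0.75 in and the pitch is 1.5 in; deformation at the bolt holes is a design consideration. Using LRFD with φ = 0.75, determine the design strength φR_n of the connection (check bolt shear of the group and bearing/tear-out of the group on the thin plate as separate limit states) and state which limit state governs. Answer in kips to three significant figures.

Bolt shear: A_b = π·0.5²/4 = 0.1963 in²; R_n = 54 × 0.1963 × 2 × 2 = 42.41 kips → 0.75 × 42.41 = 31.8 kips.
Bearing (1.2 l_c t F_u ≤ 2.4 d t F_u): upper limit = 2.4·0.5·0.75·58 = 52.2 kips.
  Edge l_c = 0.75 − 0.5625/2 = 0.4688 → r_n = 24.47 kips; interior l_c = 1.5 − 0.5625 = 0.9375 → r_n = 48.94 kips.
  R_n,bearing = 1·24.47 + 1·48.94 = 73.41 kips → 0.75 × 73.41 = 55.1 kips.
Bolt shear governs: 31.8 kips.

31.8 kips (bolt shear governs)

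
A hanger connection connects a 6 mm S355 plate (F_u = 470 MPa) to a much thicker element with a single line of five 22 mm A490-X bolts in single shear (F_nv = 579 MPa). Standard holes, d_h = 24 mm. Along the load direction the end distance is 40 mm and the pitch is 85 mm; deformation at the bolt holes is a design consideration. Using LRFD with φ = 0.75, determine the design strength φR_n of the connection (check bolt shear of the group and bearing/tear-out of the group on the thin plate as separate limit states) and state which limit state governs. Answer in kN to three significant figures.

518 kN (bearing governs)

Bolt shear: A_b = π·22²/4 = 380.1 mm²; R_n = 579 × 380.1 × 5 × 1 / 1000 = 1100 kN → 0.75 × 1100 = 825 kN.
Bearing (1.2 l_c t F_u ≤ 2.4 d t F_u): upper limit = 2.4·22·6·470 / 1000 = 148.9 kN.
  Edge l_c = 40 − 24/2 = 28 → r_n = 94.75 kN; interior l_c = 85 − 24 = 61 → r_n = 148.9 kN.
  R_n,bearing = 1·94.75 + 4·148.9 = 690.3 kN → 0.75 × 690.3 = 518 kN.
Bearing governs: 518 kN.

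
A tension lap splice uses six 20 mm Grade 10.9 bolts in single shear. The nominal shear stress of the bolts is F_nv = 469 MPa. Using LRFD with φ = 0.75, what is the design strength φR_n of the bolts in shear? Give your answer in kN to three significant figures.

A_b = π × 20² / 4 = 314.2 mm².
R_n = F_nv · A_b · n · n_s = 469 × 314.2 × 6 × 1 / 1000 = 884 kN.
Design strength φR_n = 0.75 × 884 = 663 kN.

663 kN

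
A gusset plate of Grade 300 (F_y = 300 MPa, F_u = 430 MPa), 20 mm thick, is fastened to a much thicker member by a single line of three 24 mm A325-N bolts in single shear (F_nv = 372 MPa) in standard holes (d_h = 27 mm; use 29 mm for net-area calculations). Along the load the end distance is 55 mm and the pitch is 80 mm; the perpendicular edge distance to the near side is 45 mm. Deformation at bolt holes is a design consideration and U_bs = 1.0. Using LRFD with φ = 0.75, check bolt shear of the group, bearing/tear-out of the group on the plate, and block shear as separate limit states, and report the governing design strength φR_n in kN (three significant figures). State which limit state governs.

379 kN (bolt shear governs)

Bolt shear: A_b = π·24²/4 = 452.4 mm²; R_n = 372 × 452.4 × 3 × 1 / 1000 = 504.9 kN → 0.75 × 504.9 = 379 kN.
Bearing: edge l_c = 41.5, r_n = 428.3 kN; interior l_c = 53, r_n = 495.4 kN; R_n = 428.3 + 2·495.4 = 1419 kN → 1060 kN.
Block shear: A_gv = 4300, A_nv = 2850, A_nt = 610 mm²; R_n = min(0.6F_uA_nv, 0.6F_yA_gv) + U_bs·F_u·A_nt = 997.6 kN → 748 kN.
Bolt shear governs: 379 kN.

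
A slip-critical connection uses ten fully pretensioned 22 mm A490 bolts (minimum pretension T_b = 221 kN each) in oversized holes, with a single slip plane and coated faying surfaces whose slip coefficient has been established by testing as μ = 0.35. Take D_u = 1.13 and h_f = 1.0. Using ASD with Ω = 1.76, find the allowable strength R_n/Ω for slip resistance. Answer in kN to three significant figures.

R_n = μ · D_u · h_f · T_b · n_s · n_b = 0.35 × 1.13 × 1.0 × 221 × 1 × 10 = 874.1 kN.
Allowable strength R_n/Ω = 874.1 / 1.76 = 497 kN.

497 kN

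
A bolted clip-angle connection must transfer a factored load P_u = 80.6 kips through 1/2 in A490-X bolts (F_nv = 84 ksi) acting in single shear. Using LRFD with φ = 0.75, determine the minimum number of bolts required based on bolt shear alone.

A_b = π·0.5²/4 = 0.1963 in².
Per-bolt design strength φR_n = 0.75 × 84 × 0.1963 × 1 = 12.37 kips.
n ≥ 80.6 / 12.37 = 6.516 → use 7 bolts.

7 bolts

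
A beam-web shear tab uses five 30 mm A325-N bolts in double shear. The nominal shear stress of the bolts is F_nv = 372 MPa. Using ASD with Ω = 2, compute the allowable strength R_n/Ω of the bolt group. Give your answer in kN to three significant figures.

1310 kN

A_b = π × 30² / 4 = 706.9 mm².
R_n = F_nv · A_b · n · n_s = 372 × 706.9 × 5 × 2 / 1000 = 2630 kN.
Allowable strength R_n/Ω = 2630 / 2 = 1310 kN.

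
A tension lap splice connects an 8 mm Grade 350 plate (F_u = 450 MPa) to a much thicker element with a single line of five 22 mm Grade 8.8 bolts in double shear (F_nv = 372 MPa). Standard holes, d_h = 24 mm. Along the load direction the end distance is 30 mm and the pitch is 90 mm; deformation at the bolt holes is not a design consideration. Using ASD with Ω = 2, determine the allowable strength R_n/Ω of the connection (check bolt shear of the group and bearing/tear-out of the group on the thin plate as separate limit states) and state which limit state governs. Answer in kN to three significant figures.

Bolt shear: A_b = π·22²/4 = 380.1 mm²; R_n = 372 × 380.1 × 5 × 2 / 1000 = 1414 kN → 1414 / 2 = 707 kN.
Bearing (1.5 l_c t F_u ≤ 3.0 d t F_u): upper limit = 3.0·22·8·450 / 1000 = 237.6 kN.
  Edge l_c = 30 − 24/2 = 18 → r_n = 97.2 kN; interior l_c = 90 − 24 = 66 → r_n = 237.6 kN.
  R_n,bearing = 1·97.2 + 4·237.6 = 1048 kN → 1048 / 2 = 524 kN.
Bearing governs: 524 kN.

524 kN (bearing governs)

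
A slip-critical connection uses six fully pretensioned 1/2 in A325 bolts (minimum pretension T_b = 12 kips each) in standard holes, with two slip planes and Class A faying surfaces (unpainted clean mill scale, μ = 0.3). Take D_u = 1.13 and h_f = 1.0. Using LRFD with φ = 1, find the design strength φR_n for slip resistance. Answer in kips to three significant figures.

R_n = μ · D_u · h_f · T_b · n_s · n_b = 0.3 × 1.13 × 1.0 × 12 × 2 × 6 = 48.82 kips.
Design strength φR_n = 1 × 48.82 = 48.8 kips.

48.8 kips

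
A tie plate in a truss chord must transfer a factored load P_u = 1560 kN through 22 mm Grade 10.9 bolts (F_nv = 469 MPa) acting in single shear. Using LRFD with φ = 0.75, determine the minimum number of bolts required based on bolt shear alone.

12 bolts

A_b = π·22²/4 = 380.1 mm².
Per-bolt design strength φR_n = 0.75 × 469 × 380.1 × 1 / 1000 = 133.7 kN.
n ≥ 1560 / 133.7 = 11.67 → use 12 bolts.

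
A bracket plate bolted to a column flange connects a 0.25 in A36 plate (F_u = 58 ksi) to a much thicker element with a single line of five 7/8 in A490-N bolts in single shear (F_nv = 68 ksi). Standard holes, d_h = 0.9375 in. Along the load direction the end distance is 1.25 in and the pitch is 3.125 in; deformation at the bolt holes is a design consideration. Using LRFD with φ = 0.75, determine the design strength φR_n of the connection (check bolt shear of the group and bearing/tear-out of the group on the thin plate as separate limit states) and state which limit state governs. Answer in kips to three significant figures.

102 kips (bearing governs)

Bolt shear: A_b = π·0.875²/4 = 0.6013 in²; R_n = 68 × 0.6013 × 5 × 1 = 204.4 kips → 0.75 × 204.4 = 153 kips.
Bearing (1.2 l_c t F_u ≤ 2.4 d t F_u): upper limit = 2.4·0.875·0.25·58 = 30.45 kips.
  Edge l_c = 1.25 − 0.9375/2 = 0.7812 → r_n = 13.59 kips; interior l_c = 3.125 − 0.9375 = 2.188 → r_n = 30.45 kips.
  R_n,bearing = 1·13.59 + 4·30.45 = 135.4 kips → 0.75 × 135.4 = 102 kips.
Bearing governs: 102 kips.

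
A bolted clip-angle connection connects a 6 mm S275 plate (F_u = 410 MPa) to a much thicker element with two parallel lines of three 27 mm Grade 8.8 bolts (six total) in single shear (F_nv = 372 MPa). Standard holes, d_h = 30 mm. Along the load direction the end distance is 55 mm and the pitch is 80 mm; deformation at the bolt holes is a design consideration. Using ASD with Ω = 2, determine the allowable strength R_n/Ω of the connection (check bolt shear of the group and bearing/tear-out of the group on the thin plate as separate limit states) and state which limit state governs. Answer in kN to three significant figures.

Bolt shear: A_b = π·27²/4 = 572.6 mm²; R_n = 372 × 572.6 × 6 × 1 / 1000 = 1278 kN → 1278 / 2 = 639 kN.
Bearing (1.2 l_c t F_u ≤ 2.4 d t F_u): upper limit = 2.4·27·6·410 / 1000 = 159.4 kN.
  Edge l_c = 55 − 30/2 = 40 → r_n = 118.1 kN; interior l_c = 80 − 30 = 50 → r_n = 147.6 kN.
  R_n,bearing = 2·118.1 + 4·147.6 = 826.6 kN → 826.6 / 2 = 413 kN.
Bearing governs: 413 kN.

413 kN (bearing governs)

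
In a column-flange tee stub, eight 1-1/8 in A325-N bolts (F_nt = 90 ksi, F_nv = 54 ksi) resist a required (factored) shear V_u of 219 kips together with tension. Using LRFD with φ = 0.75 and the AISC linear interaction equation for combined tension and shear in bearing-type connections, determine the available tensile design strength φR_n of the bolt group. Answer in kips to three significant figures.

A_b = π·1.125²/4 = 0.994 in²; f_rv = 219 / (8 × 0.994) = 27.54 ksi.
F'_nt = 1.3 F_nt − (F_nt / φF_nv) f_rv = 1.3·90 − (90/(0.75·54))·27.54 = 55.8 ksi, capped at F_nt → F'_nt = 55.8 ksi.
R_n = F'_nt · A_b · n = 55.8 × 0.994 × 8 = 443.7 kips.
Design strength φR_n = 0.75 × 443.7 = 333 kips.

333 kips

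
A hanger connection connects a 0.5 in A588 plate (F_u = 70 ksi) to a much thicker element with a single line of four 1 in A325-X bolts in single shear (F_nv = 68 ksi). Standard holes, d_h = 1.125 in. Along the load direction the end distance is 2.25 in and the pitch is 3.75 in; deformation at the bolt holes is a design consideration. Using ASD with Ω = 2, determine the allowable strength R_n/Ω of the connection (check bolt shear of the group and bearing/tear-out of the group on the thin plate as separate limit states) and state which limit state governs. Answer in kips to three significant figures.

107 kips (bolt shear governs)

Bolt shear: A_b = π·1²/4 = 0.7854 in²; R_n = 68 × 0.7854 × 4 × 1 = 213.6 kips → 213.6 / 2 = 107 kips.
Bearing (1.2 l_c t F_u ≤ 2.4 d t F_u): upper limit = 2.4·1·0.5·70 = 84 kips.
  Edge l_c = 2.25 − 1.125/2 = 1.688 → r_n = 70.88 kips; interior l_c = 3.75 − 1.125 = 2.625 → r_n = 84 kips.
  R_n,bearing = 1·70.88 + 3·84 = 322.9 kips → 322.9 / 2 = 161 kips.
Bolt shear governs: 107 kips.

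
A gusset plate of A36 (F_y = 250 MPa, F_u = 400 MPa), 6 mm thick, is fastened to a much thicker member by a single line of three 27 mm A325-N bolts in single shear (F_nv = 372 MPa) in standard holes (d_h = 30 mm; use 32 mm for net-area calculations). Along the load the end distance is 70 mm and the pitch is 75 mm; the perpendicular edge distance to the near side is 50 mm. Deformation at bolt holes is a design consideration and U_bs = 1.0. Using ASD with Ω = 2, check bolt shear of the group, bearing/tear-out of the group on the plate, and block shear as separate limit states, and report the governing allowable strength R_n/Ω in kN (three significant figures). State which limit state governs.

Bolt shear: A_b = π·27²/4 = 572.6 mm²; R_n = 372 × 572.6 × 3 × 1 / 1000 = 639 kN → 639 / 2 = 319 kN.
Bearing: edge l_c = 55, r_n = 155.5 kN; interior l_c = 45, r_n = 129.6 kN; R_n = 155.5 + 2·129.6 = 414.7 kN → 207 kN.
Block shear: A_gv = 1320, A_nv = 840, A_nt = 204 mm²; R_n = min(0.6F_uA_nv, 0.6F_yA_gv) + U_bs·F_u·A_nt = 279.6 kN → 140 kN.
Block shear governs: 140 kN.

140 kN (block shear governs)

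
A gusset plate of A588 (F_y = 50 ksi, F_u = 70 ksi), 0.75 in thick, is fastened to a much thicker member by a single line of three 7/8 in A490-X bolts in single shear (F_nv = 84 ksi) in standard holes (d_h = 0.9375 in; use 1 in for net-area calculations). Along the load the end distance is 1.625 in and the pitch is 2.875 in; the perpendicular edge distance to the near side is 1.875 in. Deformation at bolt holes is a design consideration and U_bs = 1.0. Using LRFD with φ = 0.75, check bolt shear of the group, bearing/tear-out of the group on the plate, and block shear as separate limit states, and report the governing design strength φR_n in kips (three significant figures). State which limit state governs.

Bolt shear: A_b = π·0.875²/4 = 0.6013 in²; R_n = 84 × 0.6013 × 3 × 1 = 151.5 kips → 0.75 × 151.5 = 114 kips.
Bearing: edge l_c = 1.156, r_n = 72.84 kips; interior l_c = 1.938, r_n = 110.3 kips; R_n = 72.84 + 2·110.3 = 293.3 kips → 220 kips.
Block shear: A_gv = 5.531, A_nv = 3.656, A_nt = 1.031 in²; R_n = min(0.6F_uA_nv, 0.6F_yA_gv) + U_bs·F_u·A_nt = 225.8 kips → 169 kips.
Bolt shear governs: 114 kips.

114 kips (bolt shear governs)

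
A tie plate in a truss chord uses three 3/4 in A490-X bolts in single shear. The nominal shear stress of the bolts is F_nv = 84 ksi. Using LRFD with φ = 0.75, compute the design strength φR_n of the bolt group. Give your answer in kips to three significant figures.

83.5 kips

A_b = π × 0.75² / 4 = 0.4418 in².
R_n = F_nv · A_b · n · n_s = 84 × 0.4418 × 3 × 1 = 111.3 kips.
Design strength φR_n = 0.75 × 111.3 = 83.5 kips.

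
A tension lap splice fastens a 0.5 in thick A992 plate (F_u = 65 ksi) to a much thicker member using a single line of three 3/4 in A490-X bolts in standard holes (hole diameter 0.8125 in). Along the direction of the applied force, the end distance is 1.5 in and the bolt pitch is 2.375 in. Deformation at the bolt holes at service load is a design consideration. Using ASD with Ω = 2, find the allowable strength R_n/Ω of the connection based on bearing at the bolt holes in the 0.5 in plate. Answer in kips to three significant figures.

79.8 kips

Per bolt r_n = 1.2 l_c t F_u ≤ 2.4 d t F_u; upper limit = 2.4 × 0.75 × 0.5 × 65 = 58.5 kips.
Edge bolt: l_c = 1.5 − 0.8125/2 = 1.094 in → 1.2 × 1.094 × 0.5 × 65 = 42.66 → r_n = 42.66 kips.
Interior bolts: l_c = 2.375 − 0.8125 = 1.562 in → 1.2 × 1.562 × 0.5 × 65 = 60.94 → r_n = 58.5 kips.
R_n = 1 × 42.66 + 2 × 58.5 = 159.7 kips.
Allowable strength R_n/Ω = 159.7 / 2 = 79.8 kips.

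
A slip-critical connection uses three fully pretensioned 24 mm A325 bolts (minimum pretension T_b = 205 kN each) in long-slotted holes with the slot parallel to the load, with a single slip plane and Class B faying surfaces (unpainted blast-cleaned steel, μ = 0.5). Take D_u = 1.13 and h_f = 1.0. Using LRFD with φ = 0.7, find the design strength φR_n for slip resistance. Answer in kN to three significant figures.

243 kN

R_n = μ · D_u · h_f · T_b · n_s · n_b = 0.5 × 1.13 × 1.0 × 205 × 1 × 3 = 347.5 kN.
Design strength φR_n = 0.7 × 347.5 = 243 kN.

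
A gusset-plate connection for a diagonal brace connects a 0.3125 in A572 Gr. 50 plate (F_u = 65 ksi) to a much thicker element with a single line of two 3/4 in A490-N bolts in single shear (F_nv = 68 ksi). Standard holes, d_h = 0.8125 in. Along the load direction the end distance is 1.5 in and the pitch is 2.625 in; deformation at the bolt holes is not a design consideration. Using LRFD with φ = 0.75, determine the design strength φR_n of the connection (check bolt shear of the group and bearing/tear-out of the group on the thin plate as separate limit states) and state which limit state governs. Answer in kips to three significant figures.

45.1 kips (bolt shear governs)

Bolt shear: A_b = π·0.75²/4 = 0.4418 in²; R_n = 68 × 0.4418 × 2 × 1 = 60.08 kips → 0.75 × 60.08 = 45.1 kips.
Bearing (1.5 l_c t F_u ≤ 3.0 d t F_u): upper limit = 3.0·0.75·0.3125·65 = 45.7 kips.
  Edge l_c = 1.5 − 0.8125/2 = 1.094 → r_n = 33.33 kips; interior l_c = 2.625 − 0.8125 = 1.812 → r_n = 45.7 kips.
  R_n,bearing = 1·33.33 + 1·45.7 = 79.03 kips → 0.75 × 79.03 = 59.3 kips.
Bolt shear governs: 45.1 kips.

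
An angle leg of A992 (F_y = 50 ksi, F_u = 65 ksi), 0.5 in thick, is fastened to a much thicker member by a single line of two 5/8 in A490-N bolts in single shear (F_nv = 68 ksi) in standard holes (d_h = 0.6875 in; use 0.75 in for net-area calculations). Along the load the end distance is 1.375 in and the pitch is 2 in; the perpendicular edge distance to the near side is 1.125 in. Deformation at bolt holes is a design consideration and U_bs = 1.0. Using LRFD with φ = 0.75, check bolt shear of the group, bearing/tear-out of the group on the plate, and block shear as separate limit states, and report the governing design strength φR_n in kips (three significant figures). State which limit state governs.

31.3 kips (bolt shear governs)

Bolt shear: A_b = π·0.625²/4 = 0.3068 in²; R_n = 68 × 0.3068 × 2 × 1 = 41.72 kips → 0.75 × 41.72 = 31.3 kips.
Bearing: edge l_c = 1.031, r_n = 40.22 kips; interior l_c = 1.312, r_n = 48.75 kips; R_n = 40.22 + 1·48.75 = 88.97 kips → 66.7 kips.
Block shear: A_gv = 1.688, A_nv = 1.125, A_nt = 0.375 in²; R_n = min(0.6F_uA_nv, 0.6F_yA_gv) + U_bs·F_u·A_nt = 68.25 kips → 51.2 kips.
Bolt shear governs: 31.3 kips.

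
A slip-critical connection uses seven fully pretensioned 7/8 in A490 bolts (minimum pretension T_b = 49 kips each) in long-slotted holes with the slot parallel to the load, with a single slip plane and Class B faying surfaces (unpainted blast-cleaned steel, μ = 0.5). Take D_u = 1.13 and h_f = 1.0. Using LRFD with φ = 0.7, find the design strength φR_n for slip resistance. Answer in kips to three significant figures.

R_n = μ · D_u · h_f · T_b · n_s · n_b = 0.5 × 1.13 × 1.0 × 49 × 1 × 7 = 193.8 kips.
Design strength φR_n = 0.7 × 193.8 = 136 kips.

136 kips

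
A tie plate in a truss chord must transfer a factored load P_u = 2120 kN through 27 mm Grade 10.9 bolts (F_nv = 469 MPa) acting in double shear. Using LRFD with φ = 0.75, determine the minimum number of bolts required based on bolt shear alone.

A_b = π·27²/4 = 572.6 mm².
Per-bolt design strength φR_n = 0.75 × 469 × 572.6 × 2 / 1000 = 402.8 kN.
n ≥ 2120 / 402.8 = 5.263 → use 6 bolts.

6 bolts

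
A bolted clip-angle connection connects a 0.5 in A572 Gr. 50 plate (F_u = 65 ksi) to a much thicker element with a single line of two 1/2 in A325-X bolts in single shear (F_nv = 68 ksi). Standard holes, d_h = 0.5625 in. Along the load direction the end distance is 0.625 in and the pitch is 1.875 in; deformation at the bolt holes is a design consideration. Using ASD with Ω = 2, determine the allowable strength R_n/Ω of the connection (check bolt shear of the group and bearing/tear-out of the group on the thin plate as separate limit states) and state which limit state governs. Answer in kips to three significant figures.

13.4 kips (bolt shear governs)

Bolt shear: A_b = π·0.5²/4 = 0.1963 in²; R_n = 68 × 0.1963 × 2 × 1 = 26.7 kips → 26.7 / 2 = 13.4 kips.
Bearing (1.2 l_c t F_u ≤ 2.4 d t F_u): upper limit = 2.4·0.5·0.5·65 = 39 kips.
  Edge l_c = 0.625 − 0.5625/2 = 0.3438 → r_n = 13.41 kips; interior l_c = 1.875 − 0.5625 = 1.312 → r_n = 39 kips.
  R_n,bearing = 1·13.41 + 1·39 = 52.41 kips → 52.41 / 2 = 26.2 kips.
Bolt shear governs: 13.4 kips.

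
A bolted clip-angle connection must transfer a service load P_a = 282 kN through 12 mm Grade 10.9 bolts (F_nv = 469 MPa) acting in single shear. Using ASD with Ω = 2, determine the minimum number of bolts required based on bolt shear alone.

A_b = π·12²/4 = 113.1 mm².
Per-bolt allowable strength R_n/Ω = 469 × 113.1 × 1 / 1000 / 2 = 26.52 kN.
n ≥ 282 / 26.52 = 10.63 → use 11 bolts.

11 bolts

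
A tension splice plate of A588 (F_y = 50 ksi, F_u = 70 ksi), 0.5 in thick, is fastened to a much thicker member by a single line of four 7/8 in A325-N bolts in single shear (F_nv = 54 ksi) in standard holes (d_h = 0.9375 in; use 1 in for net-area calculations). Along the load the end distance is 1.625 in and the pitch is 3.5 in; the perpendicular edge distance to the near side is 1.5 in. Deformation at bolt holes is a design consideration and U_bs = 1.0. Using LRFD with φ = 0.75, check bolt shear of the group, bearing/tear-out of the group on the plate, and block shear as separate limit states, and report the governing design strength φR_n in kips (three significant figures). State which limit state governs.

97.4 kips (bolt shear governs)

Bolt shear: A_b = π·0.875²/4 = 0.6013 in²; R_n = 54 × 0.6013 × 4 × 1 = 129.9 kips → 0.75 × 129.9 = 97.4 kips.
Bearing: edge l_c = 1.156, r_n = 48.56 kips; interior l_c = 2.562, r_n = 73.5 kips; R_n = 48.56 + 3·73.5 = 269.1 kips → 202 kips.
Block shear: A_gv = 6.062, A_nv = 4.312, A_nt = 0.5 in²; R_n = min(0.6F_uA_nv, 0.6F_yA_gv) + U_bs·F_u·A_nt = 216.1 kips → 162 kips.
Bolt shear governs: 97.4 kips.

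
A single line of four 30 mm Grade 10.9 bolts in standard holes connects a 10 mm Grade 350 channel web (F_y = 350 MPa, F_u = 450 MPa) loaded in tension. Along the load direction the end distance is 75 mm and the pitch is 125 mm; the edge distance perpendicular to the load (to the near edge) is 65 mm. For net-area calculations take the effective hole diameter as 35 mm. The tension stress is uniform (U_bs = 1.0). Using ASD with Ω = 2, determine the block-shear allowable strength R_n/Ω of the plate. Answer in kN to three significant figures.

Shear plane L_v = 75 + 3·125 = 450 mm; A_gv = 450 × 10 = 4500 mm².
A_nv = (450 − 3.5·35) × 10 = 3275 mm².
A_nt = (65 − 0.5·35) × 10 = 475 mm².
0.6 F_u A_nv = 884.2 kN; 0.6 F_y A_gv = 945 kN → shear rupture governs the shear term.
R_n = 884.2 + 1.0 × 450 × 475 / 1000 = 1098 kN.
Allowable strength R_n/Ω = 1098 / 2 = 549 kN.

549 kN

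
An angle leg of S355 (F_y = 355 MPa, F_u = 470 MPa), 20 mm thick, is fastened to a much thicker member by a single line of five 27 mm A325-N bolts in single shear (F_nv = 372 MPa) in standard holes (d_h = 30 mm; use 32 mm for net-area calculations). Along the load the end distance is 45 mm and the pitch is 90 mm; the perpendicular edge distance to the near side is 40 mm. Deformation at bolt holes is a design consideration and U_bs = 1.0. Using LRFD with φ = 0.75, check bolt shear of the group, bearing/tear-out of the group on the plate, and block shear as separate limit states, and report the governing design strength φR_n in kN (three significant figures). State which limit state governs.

Bolt shear: A_b = π·27²/4 = 572.6 mm²; R_n = 372 × 572.6 × 5 × 1 / 1000 = 1065 kN → 0.75 × 1065 = 799 kN.
Bearing: edge l_c = 30, r_n = 338.4 kN; interior l_c = 60, r_n = 609.1 kN; R_n = 338.4 + 4·609.1 = 2775 kN → 2080 kN.
Block shear: A_gv = 8100, A_nv = 5220, A_nt = 480 mm²; R_n = min(0.6F_uA_nv, 0.6F_yA_gv) + U_bs·F_u·A_nt = 1698 kN → 1270 kN.
Bolt shear governs: 799 kN.

799 kN (bolt shear governs)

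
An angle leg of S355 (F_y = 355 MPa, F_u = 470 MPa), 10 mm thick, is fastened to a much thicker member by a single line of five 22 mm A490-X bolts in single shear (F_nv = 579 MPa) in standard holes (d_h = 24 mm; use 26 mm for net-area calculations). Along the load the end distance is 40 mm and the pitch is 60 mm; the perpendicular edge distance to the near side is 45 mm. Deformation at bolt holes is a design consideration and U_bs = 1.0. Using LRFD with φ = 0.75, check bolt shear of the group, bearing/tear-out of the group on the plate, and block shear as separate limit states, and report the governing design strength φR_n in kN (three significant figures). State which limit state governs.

458 kN (block shear governs)

Bolt shear: A_b = π·22²/4 = 380.1 mm²; R_n = 579 × 380.1 × 5 × 1 / 1000 = 1100 kN → 0.75 × 1100 = 825 kN.
Bearing: edge l_c = 28, r_n = 157.9 kN; interior l_c = 36, r_n = 203 kN; R_n = 157.9 + 4·203 = 970.1 kN → 728 kN.
Block shear: A_gv = 2800, A_nv = 1630, A_nt = 320 mm²; R_n = min(0.6F_uA_nv, 0.6F_yA_gv) + U_bs·F_u·A_nt = 610.1 kN → 458 kN.
Block shear governs: 458 kN.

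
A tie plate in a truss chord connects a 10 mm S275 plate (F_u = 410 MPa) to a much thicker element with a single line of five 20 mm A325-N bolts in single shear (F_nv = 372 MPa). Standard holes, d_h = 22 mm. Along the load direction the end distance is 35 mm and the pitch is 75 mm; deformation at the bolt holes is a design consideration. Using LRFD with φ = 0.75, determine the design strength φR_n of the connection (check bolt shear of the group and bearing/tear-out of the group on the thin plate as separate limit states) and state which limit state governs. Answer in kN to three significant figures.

438 kN (bolt shear governs)

Bolt shear: A_b = π·20²/4 = 314.2 mm²; R_n = 372 × 314.2 × 5 × 1 / 1000 = 584.3 kN → 0.75 × 584.3 = 438 kN.
Bearing (1.2 l_c t F_u ≤ 2.4 d t F_u): upper limit = 2.4·20·10·410 / 1000 = 196.8 kN.
  Edge l_c = 35 − 22/2 = 24 → r_n = 118.1 kN; interior l_c = 75 − 22 = 53 → r_n = 196.8 kN.
  R_n,bearing = 1·118.1 + 4·196.8 = 905.3 kN → 0.75 × 905.3 = 679 kN.
Bolt shear governs: 438 kN.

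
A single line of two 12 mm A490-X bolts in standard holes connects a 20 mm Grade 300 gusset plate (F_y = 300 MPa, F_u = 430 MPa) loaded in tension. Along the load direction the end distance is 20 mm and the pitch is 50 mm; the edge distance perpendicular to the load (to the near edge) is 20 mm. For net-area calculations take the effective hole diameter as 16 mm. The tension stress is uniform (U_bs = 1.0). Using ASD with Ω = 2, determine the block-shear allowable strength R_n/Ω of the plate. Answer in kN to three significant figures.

Shear plane L_v = 20 + 1·50 = 70 mm; A_gv = 70 × 20 = 1400 mm².
A_nv = (70 − 1.5·16) × 20 = 920 mm².
A_nt = (20 − 0.5·16) × 20 = 240 mm².
0.6 F_u A_nv = 237.4 kN; 0.6 F_y A_gv = 252 kN → shear rupture governs the shear term.
R_n = 237.4 + 1.0 × 430 × 240 / 1000 = 340.6 kN.
Allowable strength R_n/Ω = 340.6 / 2 = 170 kN.

170 kN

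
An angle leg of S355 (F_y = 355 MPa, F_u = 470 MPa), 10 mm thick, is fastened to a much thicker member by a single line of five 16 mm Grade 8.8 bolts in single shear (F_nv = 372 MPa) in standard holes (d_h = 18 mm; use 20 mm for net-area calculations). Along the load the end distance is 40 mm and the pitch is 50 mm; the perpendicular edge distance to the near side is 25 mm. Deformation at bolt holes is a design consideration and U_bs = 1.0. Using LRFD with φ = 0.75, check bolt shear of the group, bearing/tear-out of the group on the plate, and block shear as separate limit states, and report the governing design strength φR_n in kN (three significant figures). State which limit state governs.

Bolt shear: A_b = π·16²/4 = 201.1 mm²; R_n = 372 × 201.1 × 5 × 1 / 1000 = 374 kN → 0.75 × 374 = 280 kN.
Bearing: edge l_c = 31, r_n = 174.8 kN; interior l_c = 32, r_n = 180.5 kN; R_n = 174.8 + 4·180.5 = 896.8 kN → 673 kN.
Block shear: A_gv = 2400, A_nv = 1500, A_nt = 150 mm²; R_n = min(0.6F_uA_nv, 0.6F_yA_gv) + U_bs·F_u·A_nt = 493.5 kN → 370 kN.
Bolt shear governs: 280 kN.

280 kN (bolt shear governs)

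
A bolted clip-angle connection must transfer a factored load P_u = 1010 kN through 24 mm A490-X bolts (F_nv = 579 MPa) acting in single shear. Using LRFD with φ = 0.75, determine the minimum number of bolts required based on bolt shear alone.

A_b = π·24²/4 = 452.4 mm².
Per-bolt design strength φR_n = 0.75 × 579 × 452.4 × 1 / 1000 = 196.5 kN.
n ≥ 1010 / 196.5 = 5.141 → use 6 bolts.

6 bolts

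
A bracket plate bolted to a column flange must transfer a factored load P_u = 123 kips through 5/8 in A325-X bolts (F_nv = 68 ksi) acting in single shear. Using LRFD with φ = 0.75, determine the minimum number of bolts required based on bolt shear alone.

8 bolts

A_b = π·0.625²/4 = 0.3068 in².
Per-bolt design strength φR_n = 0.75 × 68 × 0.3068 × 1 = 15.65 kips.
n ≥ 123 / 15.65 = 7.861 → use 8 bolts.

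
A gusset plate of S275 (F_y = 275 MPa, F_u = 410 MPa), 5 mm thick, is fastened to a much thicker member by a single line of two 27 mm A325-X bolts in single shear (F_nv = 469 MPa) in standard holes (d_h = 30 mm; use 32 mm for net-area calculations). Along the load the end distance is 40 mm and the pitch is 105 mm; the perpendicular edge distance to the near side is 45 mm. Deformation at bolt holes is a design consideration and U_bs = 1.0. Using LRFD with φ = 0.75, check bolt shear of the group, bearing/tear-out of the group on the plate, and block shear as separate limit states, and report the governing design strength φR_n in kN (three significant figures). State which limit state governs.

134 kN (block shear governs)

Bolt shear: A_b = π·27²/4 = 572.6 mm²; R_n = 469 × 572.6 × 2 × 1 / 1000 = 537.1 kN → 0.75 × 537.1 = 403 kN.
Bearing: edge l_c = 25, r_n = 61.5 kN; interior l_c = 75, r_n = 132.8 kN; R_n = 61.5 + 1·132.8 = 194.3 kN → 146 kN.
Block shear: A_gv = 725, A_nv = 485, A_nt = 145 mm²; R_n = min(0.6F_uA_nv, 0.6F_yA_gv) + U_bs·F_u·A_nt = 178.8 kN → 134 kN.
Block shear governs: 134 kN.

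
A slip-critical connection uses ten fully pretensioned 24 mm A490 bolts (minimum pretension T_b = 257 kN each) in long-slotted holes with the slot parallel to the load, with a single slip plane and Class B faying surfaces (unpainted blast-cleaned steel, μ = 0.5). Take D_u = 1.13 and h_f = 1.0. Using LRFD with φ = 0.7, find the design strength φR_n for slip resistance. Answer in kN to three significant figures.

R_n = μ · D_u · h_f · T_b · n_s · n_b = 0.5 × 1.13 × 1.0 × 257 × 1 × 10 = 1452 kN.
Design strength φR_n = 0.7 × 1452 = 1020 kN.

1020 kN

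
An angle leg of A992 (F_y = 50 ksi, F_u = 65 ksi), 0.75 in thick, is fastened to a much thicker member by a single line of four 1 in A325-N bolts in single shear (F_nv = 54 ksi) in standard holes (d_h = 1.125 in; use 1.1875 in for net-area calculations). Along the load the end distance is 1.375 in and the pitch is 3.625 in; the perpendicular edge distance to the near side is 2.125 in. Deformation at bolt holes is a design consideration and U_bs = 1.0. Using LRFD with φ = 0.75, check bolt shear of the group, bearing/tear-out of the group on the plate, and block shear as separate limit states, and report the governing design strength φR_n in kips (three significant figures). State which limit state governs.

127 kips (bolt shear governs)

Bolt shear: A_b = π·1²/4 = 0.7854 in²; R_n = 54 × 0.7854 × 4 × 1 = 169.6 kips → 0.75 × 169.6 = 127 kips.
Bearing: edge l_c = 0.8125, r_n = 47.53 kips; interior l_c = 2.5, r_n = 117 kips; R_n = 47.53 + 3·117 = 398.5 kips → 299 kips.
Block shear: A_gv = 9.188, A_nv = 6.07, A_nt = 1.148 in²; R_n = min(0.6F_uA_nv, 0.6F_yA_gv) + U_bs·F_u·A_nt = 311.4 kips → 234 kips.
Bolt shear governs: 127 kips.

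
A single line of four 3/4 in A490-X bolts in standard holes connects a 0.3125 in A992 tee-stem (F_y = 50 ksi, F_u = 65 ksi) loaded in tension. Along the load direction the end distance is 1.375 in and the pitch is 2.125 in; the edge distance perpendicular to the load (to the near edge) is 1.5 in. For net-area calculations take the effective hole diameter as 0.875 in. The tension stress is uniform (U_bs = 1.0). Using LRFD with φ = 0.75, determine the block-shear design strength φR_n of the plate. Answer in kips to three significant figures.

59 kips

Shear plane L_v = 1.375 + 3·2.125 = 7.75 in; A_gv = 7.75 × 0.3125 = 2.422 in².
A_nv = (7.75 − 3.5·0.875) × 0.3125 = 1.465 in².
A_nt = (1.5 − 0.5·0.875) × 0.3125 = 0.332 in².
0.6 F_u A_nv = 57.13 kips; 0.6 F_y A_gv = 72.66 kips → shear rupture governs the shear term.
R_n = 57.13 + 1.0 × 65 × 0.332 = 78.71 kips.
Design strength φR_n = 0.75 × 78.71 = 59 kips.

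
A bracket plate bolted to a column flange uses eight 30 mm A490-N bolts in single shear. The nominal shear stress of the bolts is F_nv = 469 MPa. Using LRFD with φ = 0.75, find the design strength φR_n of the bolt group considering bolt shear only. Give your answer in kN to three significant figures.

1990 kN

A_b = π × 30² / 4 = 706.9 mm².
R_n = F_nv · A_b · n · n_s = 469 × 706.9 × 8 × 1 / 1000 = 2652 kN.
Design strength φR_n = 0.75 × 2652 = 1990 kN.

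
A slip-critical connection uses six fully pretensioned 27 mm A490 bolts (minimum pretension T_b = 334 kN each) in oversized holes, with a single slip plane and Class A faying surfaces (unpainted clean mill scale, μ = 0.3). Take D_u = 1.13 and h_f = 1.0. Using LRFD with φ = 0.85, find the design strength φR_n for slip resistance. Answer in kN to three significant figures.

577 kN

R_n = μ · D_u · h_f · T_b · n_s · n_b = 0.3 × 1.13 × 1.0 × 334 × 1 × 6 = 679.4 kN.
Design strength φR_n = 0.85 × 679.4 = 577 kN.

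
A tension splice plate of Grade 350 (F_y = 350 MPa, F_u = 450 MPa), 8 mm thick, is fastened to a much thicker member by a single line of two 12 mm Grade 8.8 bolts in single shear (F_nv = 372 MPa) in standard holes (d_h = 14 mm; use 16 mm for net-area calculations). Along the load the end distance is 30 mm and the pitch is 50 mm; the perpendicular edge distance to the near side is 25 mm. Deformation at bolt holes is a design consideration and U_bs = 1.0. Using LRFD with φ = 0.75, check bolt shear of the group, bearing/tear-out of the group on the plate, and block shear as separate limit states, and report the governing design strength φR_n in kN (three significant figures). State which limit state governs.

Bolt shear: A_b = π·12²/4 = 113.1 mm²; R_n = 372 × 113.1 × 2 × 1 / 1000 = 84.14 kN → 0.75 × 84.14 = 63.1 kN.
Bearing: edge l_c = 23, r_n = 99.36 kN; interior l_c = 36, r_n = 103.7 kN; R_n = 99.36 + 1·103.7 = 203 kN → 152 kN.
Block shear: A_gv = 640, A_nv = 448, A_nt = 136 mm²; R_n = min(0.6F_uA_nv, 0.6F_yA_gv) + U_bs·F_u·A_nt = 182.2 kN → 137 kN.
Bolt shear governs: 63.1 kN.

63.1 kN (bolt shear governs)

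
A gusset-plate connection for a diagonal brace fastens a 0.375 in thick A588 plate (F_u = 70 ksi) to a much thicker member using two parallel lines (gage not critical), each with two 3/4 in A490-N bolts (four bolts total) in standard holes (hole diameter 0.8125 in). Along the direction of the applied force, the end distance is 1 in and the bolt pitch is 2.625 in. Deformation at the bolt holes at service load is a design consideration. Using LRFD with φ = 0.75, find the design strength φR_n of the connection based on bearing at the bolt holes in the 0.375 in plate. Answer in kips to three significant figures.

Per bolt r_n = 1.2 l_c t F_u ≤ 2.4 d t F_u; upper limit = 2.4 × 0.75 × 0.375 × 70 = 47.25 kips.
Edge bolt: l_c = 1 − 0.8125/2 = 0.5938 in → 1.2 × 0.5938 × 0.375 × 70 = 18.7 → r_n = 18.7 kips.
Interior bolts: l_c = 2.625 − 0.8125 = 1.812 in → 1.2 × 1.812 × 0.375 × 70 = 57.09 → r_n = 47.25 kips.
R_n = 2 × 18.7 + 2 × 47.25 = 131.9 kips.
Design strength φR_n = 0.75 × 131.9 = 98.9 kips.

98.9 kips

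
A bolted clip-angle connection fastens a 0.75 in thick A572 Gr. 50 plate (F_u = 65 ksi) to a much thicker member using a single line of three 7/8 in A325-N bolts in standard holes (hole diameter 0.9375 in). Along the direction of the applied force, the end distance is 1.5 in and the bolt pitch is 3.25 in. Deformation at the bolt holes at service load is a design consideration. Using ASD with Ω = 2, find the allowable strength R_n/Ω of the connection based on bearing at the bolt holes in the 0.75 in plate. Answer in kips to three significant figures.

133 kips

Per bolt r_n = 1.2 l_c t F_u ≤ 2.4 d t F_u; upper limit = 2.4 × 0.875 × 0.75 × 65 = 102.4 kips.
Edge bolt: l_c = 1.5 − 0.9375/2 = 1.031 in → 1.2 × 1.031 × 0.75 × 65 = 60.33 → r_n = 60.33 kips.
Interior bolts: l_c = 3.25 − 0.9375 = 2.312 in → 1.2 × 2.312 × 0.75 × 65 = 135.3 → r_n = 102.4 kips.
R_n = 1 × 60.33 + 2 × 102.4 = 265.1 kips.
Allowable strength R_n/Ω = 265.1 / 2 = 133 kips.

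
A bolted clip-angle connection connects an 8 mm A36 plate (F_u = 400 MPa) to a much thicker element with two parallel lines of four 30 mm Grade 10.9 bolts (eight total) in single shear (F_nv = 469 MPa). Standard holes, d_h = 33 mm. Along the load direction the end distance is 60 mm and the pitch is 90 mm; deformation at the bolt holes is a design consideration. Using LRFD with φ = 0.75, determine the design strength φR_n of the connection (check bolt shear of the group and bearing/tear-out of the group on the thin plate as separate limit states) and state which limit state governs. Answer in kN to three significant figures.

1240 kN (bearing governs)

Bolt shear: A_b = π·30²/4 = 706.9 mm²; R_n = 469 × 706.9 × 8 × 1 / 1000 = 2652 kN → 0.75 × 2652 = 1990 kN.
Bearing (1.2 l_c t F_u ≤ 2.4 d t F_u): upper limit = 2.4·30·8·400 / 1000 = 230.4 kN.
  Edge l_c = 60 − 33/2 = 43.5 → r_n = 167 kN; interior l_c = 90 − 33 = 57 → r_n = 218.9 kN.
  R_n,bearing = 2·167 + 6·218.9 = 1647 kN → 0.75 × 1647 = 1240 kN.
Bearing governs: 1240 kN.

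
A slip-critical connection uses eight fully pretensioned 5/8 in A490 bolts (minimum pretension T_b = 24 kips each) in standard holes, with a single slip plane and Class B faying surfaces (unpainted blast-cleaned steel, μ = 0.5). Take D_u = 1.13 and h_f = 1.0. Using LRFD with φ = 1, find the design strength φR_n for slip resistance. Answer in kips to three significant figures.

R_n = μ · D_u · h_f · T_b · n_s · n_b = 0.5 × 1.13 × 1.0 × 24 × 1 × 8 = 108.5 kips.
Design strength φR_n = 1 × 108.5 = 108 kips.

108 kips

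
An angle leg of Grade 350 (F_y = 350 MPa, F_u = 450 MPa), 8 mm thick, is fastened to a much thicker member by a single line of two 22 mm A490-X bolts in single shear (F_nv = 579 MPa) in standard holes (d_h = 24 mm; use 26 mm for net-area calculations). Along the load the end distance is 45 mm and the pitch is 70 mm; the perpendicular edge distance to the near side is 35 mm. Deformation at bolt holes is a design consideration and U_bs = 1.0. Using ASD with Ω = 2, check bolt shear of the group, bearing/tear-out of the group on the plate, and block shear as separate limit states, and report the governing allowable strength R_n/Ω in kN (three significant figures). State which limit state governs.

Bolt shear: A_b = π·22²/4 = 380.1 mm²; R_n = 579 × 380.1 × 2 × 1 / 1000 = 440.2 kN → 440.2 / 2 = 220 kN.
Bearing: edge l_c = 33, r_n = 142.6 kN; interior l_c = 46, r_n = 190.1 kN; R_n = 142.6 + 1·190.1 = 332.6 kN → 166 kN.
Block shear: A_gv = 920, A_nv = 608, A_nt = 176 mm²; R_n = min(0.6F_uA_nv, 0.6F_yA_gv) + U_bs·F_u·A_nt = 243.4 kN → 122 kN.
Block shear governs: 122 kN.

122 kN (block shear governs)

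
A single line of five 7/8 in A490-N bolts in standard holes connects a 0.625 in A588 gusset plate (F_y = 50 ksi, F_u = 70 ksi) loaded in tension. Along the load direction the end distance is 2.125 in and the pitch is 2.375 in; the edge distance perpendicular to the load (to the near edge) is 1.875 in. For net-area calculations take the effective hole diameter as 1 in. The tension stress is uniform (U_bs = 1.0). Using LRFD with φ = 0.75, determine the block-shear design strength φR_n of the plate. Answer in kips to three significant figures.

185 kips

Shear plane L_v = 2.125 + 4·2.375 = 11.62 in; A_gv = 11.62 × 0.625 = 7.266 in².
A_nv = (11.62 − 4.5·1) × 0.625 = 4.453 in².
A_nt = (1.875 − 0.5·1) × 0.625 = 0.8594 in².
0.6 F_u A_nv = 187 kips; 0.6 F_y A_gv = 218 kips → shear rupture governs the shear term.
R_n = 187 + 1.0 × 70 × 0.8594 = 247.2 kips.
Design strength φR_n = 0.75 × 247.2 = 185 kips.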